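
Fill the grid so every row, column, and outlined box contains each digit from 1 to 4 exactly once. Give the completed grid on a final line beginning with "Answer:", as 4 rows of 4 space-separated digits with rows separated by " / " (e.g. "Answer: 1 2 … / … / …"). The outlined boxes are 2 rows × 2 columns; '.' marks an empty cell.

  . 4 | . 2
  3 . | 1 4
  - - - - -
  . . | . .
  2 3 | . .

Step 1. [r3c4∈{1,3}] col 4 places 3 nowhere but r3c4 ⇒ r3c4=3.
Step 2. [r3c1∈{1,4}] r3c1 is the only open cell in col 1 admitting 4 ⇒ r3c1=4.
Step 3. [r2c2∈{2}] r2c2 is down to just 2. So r2c2=2.
Step 4. [r4c4∈{1}] r4c4 is down to just 1. So r4c4=1.
Step 5. [r3c3∈{2}] r3c3 has the single candidate 2, so r3c3=2.
Step 6. [r3c2∈{1}] nothing but 1 survives at r3c2 ⇒ r3c2=1.
Step 7. [r1c3∈{3}] r1c3 has the single candidate 3, so r1c3=3.
Step 8. [r1c1∈{1}] r1c1 has the single candidate 1 ⇒ r1c1=1.
Step 9. [r4c3∈{4}] nothing but 4 survives at r4c3. So r4c3=4.

Answer: 1 4 3 2 / 3 2 1 4 / 4 1 2 3 / 2 3 4 1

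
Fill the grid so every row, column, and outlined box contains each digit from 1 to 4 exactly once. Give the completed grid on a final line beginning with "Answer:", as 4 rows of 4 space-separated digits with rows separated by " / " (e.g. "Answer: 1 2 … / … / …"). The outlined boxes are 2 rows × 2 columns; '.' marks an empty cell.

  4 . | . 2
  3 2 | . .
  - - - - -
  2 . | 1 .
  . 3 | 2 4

Step 1. [r4c1∈{1}] r4c1 is down to just 1, so r4c1=1.
Step 2. [r1c3∈{3}] only 3 remains possible at r1c3, so r1c3=3.
Step 3. [r1c2∈{1}] nothing but 1 survives at r1c2. So r1c2=1.
Step 4. [r2c4∈{1}] r2c4 is down to just 1 ⇒ r2c4=1.
Step 5. [r2c3∈{4}] nothing but 4 survives at r2c3 ⇒ r2c3=4.
Step 6. [r3c4∈{3}] r3c4 has the single candidate 3 ⇒ r3c4=3.
Step 7. [r3c2∈{4}] r3c2 is down to just 4. So r3c2=4.

Answer: 4 1 3 2 / 3 2 4 1 / 2 4 1 3 / 1 3 2 4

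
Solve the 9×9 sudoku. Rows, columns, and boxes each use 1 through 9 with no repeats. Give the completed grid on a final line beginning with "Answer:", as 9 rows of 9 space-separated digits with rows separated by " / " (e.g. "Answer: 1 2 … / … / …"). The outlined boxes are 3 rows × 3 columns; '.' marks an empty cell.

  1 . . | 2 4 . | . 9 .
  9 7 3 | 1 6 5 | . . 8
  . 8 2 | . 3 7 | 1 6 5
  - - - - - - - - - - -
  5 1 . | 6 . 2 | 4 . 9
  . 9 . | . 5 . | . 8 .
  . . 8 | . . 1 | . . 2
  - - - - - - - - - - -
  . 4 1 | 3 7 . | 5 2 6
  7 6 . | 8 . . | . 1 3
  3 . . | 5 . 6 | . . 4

Step 1. [r5c3∈{4,6,7}] r5c3 is the only open cell in col 3 admitting 4, so r5c3=4.
Step 2. [r8c7∈{9}] only 9 remains possible at r8c7. So r8c7=9.
Step 3. [r4c8∈{3,7}] row 4 places 3 nowhere but r4c8. So r4c8=3.
Step 4. [r5c4∈{7}] nothing but 7 survives at r5c4. So r5c4=7.
Step 5. [r6c5∈{9}] r6c5 is down to just 9. So r6c5=9.
Step 6. [r5c7∈{6}] nothing but 6 survives at r5c7, so r5c7=6.
Step 7. [r6c7∈{7}] r6c7 has the single candidate 7. So r6c7=7.
Step 8. [r8c5∈{2}] r8c5's peers cover all but 2, so r8c5=2.
Step 9. [r1c3∈{5,6}] 6 has one home in row 1: r1c3 ⇒ r1c3=6.
Step 10. [r9c2∈{2}] nothing but 2 survives at r9c2. So r9c2=2.
Step 11. [r1c9∈{7}] r1c9 is down to just 7. So r1c9=7.
Step 12. [r9c8∈{7}] r9c8 has the single candidate 7, so r9c8=7.
Step 13. [r9c7∈{8}] only 8 remains possible at r9c7, so r9c7=8.
Step 14. [r9c3∈{9}] r9c3 has the single candidate 9 ⇒ r9c3=9.
Step 15. [r3c4∈{9}] r3c4 has the single candidate 9 ⇒ r3c4=9.
Step 16. [r8c3∈{5}] nothing but 5 survives at r8c3. So r8c3=5.
Step 17. [r5c9∈{1}] only 1 remains possible at r5c9, so r5c9=1.
Step 18. [r5c6∈{3}] r5c6 is down to just 3 ⇒ r5c6=3.
Step 19. [r2c7∈{2}] nothing but 2 survives at r2c7, so r2c7=2.
Step 20. [r6c8∈{5}] r6c8's peers cover all but 5, so r6c8=5.
Step 21. [r8c6∈{4}] nothing but 4 survives at r8c6, so r8c6=4.
Step 22. [r6c4∈{4}] r6c4's peers cover all but 4. So r6c4=4.
Step 23. [r1c7∈{3}] r1c7 is down to just 3. So r1c7=3.
Step 24. [r6c1∈{6}] nothing but 6 survives at r6c1 ⇒ r6c1=6.
Step 25. [r6c2∈{3}] r6c2 has the single candidate 3 ⇒ r6c2=3.
Step 26. [r5c1∈{2}] r5c1 has the single candidate 2 ⇒ r5c1=2.
Step 27. [r7c1∈{8}] only 8 remains possible at r7c1. So r7c1=8.
Step 28. [r4c3∈{7}] nothing but 7 survives at r4c3 ⇒ r4c3=7.
Step 29. [r1c6∈{8}] r1c6 is down to just 8. So r1c6=8.
Step 30. [r3c1∈{4}] r3c1's peers cover all but 4 ⇒ r3c1=4.
Step 31. [r9c5∈{1}] r9c5 has the single candidate 1. So r9c5=1.
Step 32. [r1c2∈{5}] r1c2 is down to just 5 ⇒ r1c2=5.
Step 33. [r2c8∈{4}] nothing but 4 survives at r2c8. So r2c8=4.
Step 34. [r4c5∈{8}] r4c5 has the single candidate 8, so r4c5=8.
Step 35. [r7c6∈{9}] r7c6 is down to just 9. So r7c6=9.

Answer: 1 5 6 2 4 8 3 9 7 / 9 7 3 1 6 5 2 4 8 / 4 8 2 9 3 7 1 6 5 / 5 1 7 6 8 2 4 3 9 / 2 9 4 7 5 3 6 8 1 / 6 3 8 4 9 1 7 5 2 / 8 4 1 3 7 9 5 2 6 / 7 6 5 8 2 4 9 1 3 / 3 2 9 5 1 6 8 7 4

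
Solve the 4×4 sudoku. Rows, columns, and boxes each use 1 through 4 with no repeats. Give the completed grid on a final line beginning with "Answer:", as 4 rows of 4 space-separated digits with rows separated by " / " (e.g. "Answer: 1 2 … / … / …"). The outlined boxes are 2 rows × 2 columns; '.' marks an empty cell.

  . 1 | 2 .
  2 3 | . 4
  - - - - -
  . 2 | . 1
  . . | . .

Step 1. [r4c2∈{4}] r4c2 has the single candidate 4, so r4c2=4.
Step 2. [r4c3∈{3}] only 3 remains possible at r4c3 ⇒ r4c3=3.
Step 3. [r2c3∈{1}] r2c3 is down to just 1. So r2c3=1.
Step 4. [r1c1∈{4}] r1c1 is down to just 4, so r1c1=4.
Step 5. [r3c3∈{4}] r3c3's peers cover all but 4, so r3c3=4.
Step 6. [r3c1∈{3}] only 3 remains possible at r3c1 ⇒ r3c1=3.
Step 7. [r4c1∈{1}] nothing but 1 survives at r4c1 ⇒ r4c1=1.
Step 8. [r4c4∈{2}] only 2 remains possible at r4c4. So r4c4=2.
Step 9. [r1c4∈{3}] nothing but 3 survives at r1c4 ⇒ r1c4=3.

Answer: 4 1 2 3 / 2 3 1 4 / 3 2 4 1 / 1 4 3 2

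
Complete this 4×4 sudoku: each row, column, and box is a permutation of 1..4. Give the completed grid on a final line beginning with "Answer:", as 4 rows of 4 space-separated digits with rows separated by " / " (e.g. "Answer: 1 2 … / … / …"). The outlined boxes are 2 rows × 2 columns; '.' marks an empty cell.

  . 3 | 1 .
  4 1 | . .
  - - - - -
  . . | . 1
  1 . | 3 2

Step 1. [r3c2∈{2,4}] r3c2 is the only open cell in col 2 admitting 2, so r3c2=2.
Step 2. [r4c2∈{4}] r4c2's peers cover all but 4, so r4c2=4.
Step 3. [r1c1∈{2}] nothing but 2 survives at r1c1, so r1c1=2.
Step 4. [r1c4∈{4}] nothing but 4 survives at r1c4. So r1c4=4.
Step 5. [r2c4∈{3}] nothing but 3 survives at r2c4 ⇒ r2c4=3.
Step 6. [r3c3∈{4}] r3c3's peers cover all but 4. So r3c3=4.
Step 7. [r3c1∈{3}] r3c1 is down to just 3. So r3c1=3.
Step 8. [r2c3∈{2}] only 2 remains possible at r2c3. So r2c3=2.

Answer: 2 3 1 4 / 4 1 2 3 / 3 2 4 1 / 1 4 3 2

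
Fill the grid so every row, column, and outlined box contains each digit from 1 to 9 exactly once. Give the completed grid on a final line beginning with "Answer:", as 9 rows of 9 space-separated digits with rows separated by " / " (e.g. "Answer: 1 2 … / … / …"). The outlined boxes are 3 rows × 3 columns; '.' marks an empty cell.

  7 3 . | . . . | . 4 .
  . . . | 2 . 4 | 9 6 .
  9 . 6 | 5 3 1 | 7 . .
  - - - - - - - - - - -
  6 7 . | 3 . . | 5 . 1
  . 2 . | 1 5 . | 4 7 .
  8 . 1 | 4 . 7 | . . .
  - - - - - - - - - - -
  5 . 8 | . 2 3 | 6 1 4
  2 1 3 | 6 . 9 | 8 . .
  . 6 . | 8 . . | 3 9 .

Step 1. [r9c9∈{2,5,7}] 2 has one home in row 9: r9c9 ⇒ r9c9=2.
Step 2. [r3c9∈{8}] r3c9 has the single candidate 8. So r3c9=8.
Step 3. [r5c6∈{6,8}] across row 5, 8 lands solely at r5c6. So r5c6=8.
Step 4. [r2c3∈{5}] r2c3 has the single candidate 5, so r2c3=5.
Step 5. [r3c8∈{2}] r3c8 has the single candidate 2 ⇒ r3c8=2.
Step 6. [r2c5∈{7,8}] in row 2, 7 fits only at r2c5 ⇒ r2c5=7.
Step 7. [r4c5∈{9}] nothing but 9 survives at r4c5 ⇒ r4c5=9.
Step 8. [r5c9∈{3,6,9}] r5c9 is the only open cell in row 5 admitting 6, so r5c9=6.
Step 9. [r6c9∈{3,9}] r6c9 is the only open cell in col 9 admitting 9, so r6c9=9.
Step 10. [r9c1∈{4}] r9c1 is down to just 4 ⇒ r9c1=4.
Step 11. [r8c8∈{5}] r8c8 has the single candidate 5, so r8c8=5.
Step 12. [r6c5∈{6}] r6c5 has the single candidate 6. So r6c5=6.
Step 13. [r7c4∈{7}] r7c4 has the single candidate 7 ⇒ r7c4=7.
Step 14. [r6c2∈{5}] only 5 remains possible at r6c2, so r6c2=5.
Step 15. [r1c6∈{6}] r1c6 is down to just 6 ⇒ r1c6=6.
Step 16. [r3c2∈{4}] nothing but 4 survives at r3c2, so r3c2=4.
Step 17. [r9c5∈{1}] only 1 remains possible at r9c5, so r9c5=1.
Step 18. [r4c6∈{2}] r4c6 has the single candidate 2, so r4c6=2.
Step 19. [r5c1∈{3}] r5c1's peers cover all but 3 ⇒ r5c1=3.
Step 20. [r6c7∈{2}] nothing but 2 survives at r6c7, so r6c7=2.
Step 21. [r1c7∈{1}] nothing but 1 survives at r1c7 ⇒ r1c7=1.
Step 22. [r4c8∈{8}] nothing but 8 survives at r4c8. So r4c8=8.
Step 23. [r1c5∈{8}] r1c5's peers cover all but 8 ⇒ r1c5=8.
Step 24. [r2c9∈{3}] r2c9 is down to just 3, so r2c9=3.
Step 25. [r2c2∈{8}] r2c2's peers cover all but 8 ⇒ r2c2=8.
Step 26. [r8c9∈{7}] r8c9 is down to just 7 ⇒ r8c9=7.
Step 27. [r7c2∈{9}] r7c2's peers cover all but 9, so r7c2=9.
Step 28. [r5c3∈{9}] nothing but 9 survives at r5c3. So r5c3=9.
Step 29. [r1c4∈{9}] r1c4 is down to just 9, so r1c4=9.
Step 30. [r1c3∈{2}] r1c3 has the single candidate 2, so r1c3=2.
Step 31. [r9c3∈{7}] r9c3's peers cover all but 7, so r9c3=7.
Step 32. [r4c3∈{4}] only 4 remains possible at r4c3, so r4c3=4.
Step 33. [r8c5∈{4}] only 4 remains possible at r8c5. So r8c5=4.
Step 34. [r1c9∈{5}] r1c9's peers cover all but 5, so r1c9=5.
Step 35. [r6c8∈{3}] r6c8's peers cover all but 3. So r6c8=3.
Step 36. [r2c1∈{1}] r2c1 is down to just 1. So r2c1=1.
Step 37. [r9c6∈{5}] only 5 remains possible at r9c6 ⇒ r9c6=5.

Answer: 7 3 2 9 8 6 1 4 5 / 1 8 5 2 7 4 9 6 3 / 9 4 6 5 3 1 7 2 8 / 6 7 4 3 9 2 5 8 1 / 3 2 9 1 5 8 4 7 6 / 8 5 1 4 6 7 2 3 9 / 5 9 8 7 2 3 6 1 4 / 2 1 3 6 4 9 8 5 7 / 4 6 7 8 1 5 3 9 2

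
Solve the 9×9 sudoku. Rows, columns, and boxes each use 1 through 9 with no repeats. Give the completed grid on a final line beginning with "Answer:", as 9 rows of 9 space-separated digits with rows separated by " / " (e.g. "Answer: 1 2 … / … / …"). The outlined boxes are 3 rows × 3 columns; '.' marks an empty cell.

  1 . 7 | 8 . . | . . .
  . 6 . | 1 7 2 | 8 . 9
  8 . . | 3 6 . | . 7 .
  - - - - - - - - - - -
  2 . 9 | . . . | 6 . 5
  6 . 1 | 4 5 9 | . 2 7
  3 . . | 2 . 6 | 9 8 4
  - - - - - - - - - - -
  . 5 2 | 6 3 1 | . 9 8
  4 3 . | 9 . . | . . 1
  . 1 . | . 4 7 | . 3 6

Step 1. [r8c8∈{5}] r8c8 is down to just 5. So r8c8=5.
Step 2. [r3c9∈{2}] r3c9 has the single candidate 2 ⇒ r3c9=2.
Step 3. [r2c8∈{4}] r2c8 is down to just 4 ⇒ r2c8=4.
Step 4. [r4c2∈{4,7,8}] across row 4, 4 lands solely at r4c2 ⇒ r4c2=4.
Step 5. [r8c6∈{8}] only 8 remains possible at r8c6. So r8c6=8.
Step 6. [r2c1∈{5}] only 5 remains possible at r2c1. So r2c1=5.
Step 7. [r1c6∈{4,5}] 4 has one home in row 1: r1c6 ⇒ r1c6=4.
Step 8. [r1c7∈{3,5}] in row 1, 5 fits only at r1c7, so r1c7=5.
Step 9. [r8c7∈{2,7}] 7 has one home in row 8: r8c7 ⇒ r8c7=7.
Step 10. [r1c2∈{2,9}] across row 1, 2 lands solely at r1c2 ⇒ r1c2=2.
Step 11. [r6c5∈{1}] r6c5 has the single candidate 1. So r6c5=1.
Step 12. [r5c2∈{8}] only 8 remains possible at r5c2 ⇒ r5c2=8.
Step 13. [r3c6∈{5}] r3c6's peers cover all but 5. So r3c6=5.
Step 14. [r2c3∈{3}] r2c3 has the single candidate 3, so r2c3=3.
Step 15. [r7c1∈{7}] r7c1's peers cover all but 7. So r7c1=7.
Step 16. [r8c3∈{6}] r8c3 has the single candidate 6, so r8c3=6.
Step 17. [r6c2∈{7}] r6c2 is down to just 7. So r6c2=7.
Step 18. [r4c6∈{3}] r4c6 is down to just 3, so r4c6=3.
Step 19. [r3c7∈{1}] nothing but 1 survives at r3c7 ⇒ r3c7=1.
Step 20. [r1c5∈{9}] r1c5's peers cover all but 9, so r1c5=9.
Step 21. [r8c5∈{2}] r8c5 has the single candidate 2 ⇒ r8c5=2.
Step 22. [r4c8∈{1}] only 1 remains possible at r4c8, so r4c8=1.
Step 23. [r1c9∈{3}] r1c9 has the single candidate 3. So r1c9=3.
Step 24. [r9c1∈{9}] r9c1 is down to just 9, so r9c1=9.
Step 25. [r5c7∈{3}] r5c7 has the single candidate 3. So r5c7=3.
Step 26. [r9c4∈{5}] nothing but 5 survives at r9c4. So r9c4=5.
Step 27. [r9c7∈{2}] only 2 remains possible at r9c7 ⇒ r9c7=2.
Step 28. [r4c4∈{7}] r4c4's peers cover all but 7 ⇒ r4c4=7.
Step 29. [r7c7∈{4}] r7c7's peers cover all but 4, so r7c7=4.
Step 30. [r3c3∈{4}] nothing but 4 survives at r3c3 ⇒ r3c3=4.
Step 31. [r9c3∈{8}] r9c3's peers cover all but 8 ⇒ r9c3=8.
Step 32. [r4c5∈{8}] nothing but 8 survives at r4c5. So r4c5=8.
Step 33. [r6c3∈{5}] nothing but 5 survives at r6c3 ⇒ r6c3=5.
Step 34. [r3c2∈{9}] r3c2 has the single candidate 9, so r3c2=9.
Step 35. [r1c8∈{6}] r1c8 has the single candidate 6. So r1c8=6.

Answer: 1 2 7 8 9 4 5 6 3 / 5 6 3 1 7 2 8 4 9 / 8 9 4 3 6 5 1 7 2 / 2 4 9 7 8 3 6 1 5 / 6 8 1 4 5 9 3 2 7 / 3 7 5 2 1 6 9 8 4 / 7 5 2 6 3 1 4 9 8 / 4 3 6 9 2 8 7 5 1 / 9 1 8 5 4 7 2 3 6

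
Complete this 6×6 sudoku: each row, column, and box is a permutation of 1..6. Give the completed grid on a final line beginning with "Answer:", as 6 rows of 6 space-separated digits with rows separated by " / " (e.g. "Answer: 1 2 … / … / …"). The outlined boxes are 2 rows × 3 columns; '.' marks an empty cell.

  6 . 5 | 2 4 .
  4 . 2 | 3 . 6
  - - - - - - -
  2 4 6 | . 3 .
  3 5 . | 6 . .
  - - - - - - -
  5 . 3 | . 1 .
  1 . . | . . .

Step 1. [r4c6∈{1,2,4}] in row 4, 4 fits only at r4c6 ⇒ r4c6=4.
Step 2. [r6c5∈{2,5,6}] r6c5 is the only open cell in col 5 admitting 6, so r6c5=6.
Step 3. [r5c6∈{2}] r5c6's peers cover all but 2 ⇒ r5c6=2.
Step 4. [r1c6∈{1}] nothing but 1 survives at r1c6, so r1c6=1.
Step 5. [r3c6∈{5}] nothing but 5 survives at r3c6 ⇒ r3c6=5.
Step 6. [r5c4∈{4}] nothing but 4 survives at r5c4 ⇒ r5c4=4.
Step 7. [r6c6∈{3}] r6c6's peers cover all but 3. So r6c6=3.
Step 8. [r1c2∈{3}] r1c2 is down to just 3 ⇒ r1c2=3.
Step 9. [r2c2∈{1}] r2c2 has the single candidate 1, so r2c2=1.
Step 10. [r3c4∈{1}] r3c4 is down to just 1. So r3c4=1.
Step 11. [r6c3∈{4}] nothing but 4 survives at r6c3, so r6c3=4.
Step 12. [r6c2∈{2}] only 2 remains possible at r6c2 ⇒ r6c2=2.
Step 13. [r4c3∈{1}] r4c3's peers cover all but 1, so r4c3=1.
Step 14. [r5c2∈{6}] r5c2's peers cover all but 6 ⇒ r5c2=6.
Step 15. [r2c5∈{5}] r2c5's peers cover all but 5, so r2c5=5.
Step 16. [r6c4∈{5}] only 5 remains possible at r6c4 ⇒ r6c4=5.
Step 17. [r4c5∈{2}] r4c5's peers cover all but 2, so r4c5=2.

Answer: 6 3 5 2 4 1 / 4 1 2 3 5 6 / 2 4 6 1 3 5 / 3 5 1 6 2 4 / 5 6 3 4 1 2 / 1 2 4 5 6 3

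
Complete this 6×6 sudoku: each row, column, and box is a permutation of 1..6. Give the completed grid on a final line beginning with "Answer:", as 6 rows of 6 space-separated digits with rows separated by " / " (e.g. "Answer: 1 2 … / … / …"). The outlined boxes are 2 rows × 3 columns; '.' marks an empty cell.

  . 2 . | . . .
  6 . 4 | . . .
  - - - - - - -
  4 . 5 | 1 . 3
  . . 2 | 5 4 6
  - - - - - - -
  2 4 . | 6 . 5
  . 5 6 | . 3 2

Step 1. [r2c6∈{1}] r2c6's peers cover all but 1 ⇒ r2c6=1.
Step 2. [r2c2∈{3}] nothing but 3 survives at r2c2. So r2c2=3.
Step 3. [r6c1∈{1}] nothing but 1 survives at r6c1, so r6c1=1.
Step 4. [r2c5∈{2,5}] row 2 places 5 nowhere but r2c5 ⇒ r2c5=5.
Step 5. [r1c4∈{3,4}] 3 has one home in row 1: r1c4. So r1c4=3.
Step 6. [r1c3∈{1}] nothing but 1 survives at r1c3, so r1c3=1.
Step 7. [r5c3∈{3}] nothing but 3 survives at r5c3 ⇒ r5c3=3.
Step 8. [r5c5∈{1}] r5c5's peers cover all but 1, so r5c5=1.
Step 9. [r3c5∈{2}] r3c5 is down to just 2, so r3c5=2.
Step 10. [r4c1∈{3}] only 3 remains possible at r4c1 ⇒ r4c1=3.
Step 11. [r1c6∈{4}] nothing but 4 survives at r1c6. So r1c6=4.
Step 12. [r4c2∈{1}] only 1 remains possible at r4c2, so r4c2=1.
Step 13. [r1c5∈{6}] r1c5's peers cover all but 6, so r1c5=6.
Step 14. [r6c4∈{4}] nothing but 4 survives at r6c4, so r6c4=4.
Step 15. [r1c1∈{5}] r1c1 is down to just 5, so r1c1=5.
Step 16. [r3c2∈{6}] r3c2 has the single candidate 6, so r3c2=6.
Step 17. [r2c4∈{2}] only 2 remains possible at r2c4. So r2c4=2.

Answer: 5 2 1 3 6 4 / 6 3 4 2 5 1 / 4 6 5 1 2 3 / 3 1 2 5 4 6 / 2 4 3 6 1 5 / 1 5 6 4 3 2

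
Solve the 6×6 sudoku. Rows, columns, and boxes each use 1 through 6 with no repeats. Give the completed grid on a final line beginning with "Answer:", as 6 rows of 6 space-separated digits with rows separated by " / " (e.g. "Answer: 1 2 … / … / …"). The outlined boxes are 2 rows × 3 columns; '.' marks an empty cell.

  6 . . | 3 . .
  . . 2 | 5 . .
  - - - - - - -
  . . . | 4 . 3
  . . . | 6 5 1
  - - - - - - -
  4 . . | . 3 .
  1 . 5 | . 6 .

Step 1. [r6c4∈{2}] r6c4 has the single candidate 2, so r6c4=2.
Step 2. [r1c2∈{1,4,5}] across row 1, 5 lands solely at r1c2 ⇒ r1c2=5.
Step 3. [r4c3∈{3,4}] across col 3, 3 lands solely at r4c3. So r4c3=3.
Step 4. [r1c3∈{1,4}] in col 3, 4 fits only at r1c3, so r1c3=4.
Step 5. [r4c1∈{2}] nothing but 2 survives at r4c1, so r4c1=2.
Step 6. [r2c2∈{1,3}] box 1 places 1 nowhere but r2c2. So r2c2=1.
Step 7. [r5c3∈{6}] r5c3 is down to just 6, so r5c3=6.
Step 8. [r6c6∈{4}] r6c6 has the single candidate 4 ⇒ r6c6=4.
Step 9. [r1c5∈{1,2}] 1 has one home in row 1: r1c5. So r1c5=1.
Step 10. [r4c2∈{4}] r4c2 is down to just 4. So r4c2=4.
Step 11. [r2c5∈{4}] r2c5 is down to just 4 ⇒ r2c5=4.
Step 12. [r3c2∈{6}] r3c2 has the single candidate 6 ⇒ r3c2=6.
Step 13. [r3c5∈{2}] r3c5's peers cover all but 2 ⇒ r3c5=2.
Step 14. [r3c1∈{5}] only 5 remains possible at r3c1. So r3c1=5.
Step 15. [r3c3∈{1}] only 1 remains possible at r3c3 ⇒ r3c3=1.
Step 16. [r2c6∈{6}] only 6 remains possible at r2c6, so r2c6=6.
Step 17. [r5c2∈{2}] r5c2 has the single candidate 2 ⇒ r5c2=2.
Step 18. [r2c1∈{3}] only 3 remains possible at r2c1, so r2c1=3.
Step 19. [r5c6∈{5}] r5c6 has the single candidate 5, so r5c6=5.
Step 20. [r5c4∈{1}] r5c4 is down to just 1. So r5c4=1.
Step 21. [r6c2∈{3}] r6c2's peers cover all but 3, so r6c2=3.
Step 22. [r1c6∈{2}] only 2 remains possible at r1c6, so r1c6=2.

Answer: 6 5 4 3 1 2 / 3 1 2 5 4 6 / 5 6 1 4 2 3 / 2 4 3 6 5 1 / 4 2 6 1 3 5 / 1 3 5 2 6 4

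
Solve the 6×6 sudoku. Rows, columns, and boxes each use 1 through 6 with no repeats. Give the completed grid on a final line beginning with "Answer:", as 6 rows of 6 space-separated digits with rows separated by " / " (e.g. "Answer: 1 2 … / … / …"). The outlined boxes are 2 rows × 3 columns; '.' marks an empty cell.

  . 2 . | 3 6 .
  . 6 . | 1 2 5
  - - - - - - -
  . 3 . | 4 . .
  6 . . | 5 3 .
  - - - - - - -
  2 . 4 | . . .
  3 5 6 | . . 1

Step 1. [r3c5∈{1}] nothing but 1 survives at r3c5. So r3c5=1.
Step 2. [r1c1∈{1,4,5}] r1c1 is the only open cell in col 1 admitting 1, so r1c1=1.
Step 3. [r4c6∈{2}] only 2 remains possible at r4c6, so r4c6=2.
Step 4. [r5c2∈{1}] r5c2 is down to just 1. So r5c2=1.
Step 5. [r5c6∈{3,6}] row 5 places 3 nowhere but r5c6. So r5c6=3.
Step 6. [r3c1∈{5}] r3c1 has the single candidate 5. So r3c1=5.
Step 7. [r3c3∈{2}] r3c3 is down to just 2, so r3c3=2.
Step 8. [r6c4∈{2}] r6c4 is down to just 2. So r6c4=2.
Step 9. [r1c6∈{4}] r1c6's peers cover all but 4, so r1c6=4.
Step 10. [r2c1∈{4}] r2c1 is down to just 4, so r2c1=4.
Step 11. [r1c3∈{5}] r1c3 has the single candidate 5, so r1c3=5.
Step 12. [r4c2∈{4}] r4c2 is down to just 4. So r4c2=4.
Step 13. [r5c5∈{5}] nothing but 5 survives at r5c5, so r5c5=5.
Step 14. [r2c3∈{3}] r2c3's peers cover all but 3, so r2c3=3.
Step 15. [r6c5∈{4}] r6c5's peers cover all but 4. So r6c5=4.
Step 16. [r4c3∈{1}] nothing but 1 survives at r4c3, so r4c3=1.
Step 17. [r3c6∈{6}] r3c6 is down to just 6, so r3c6=6.
Step 18. [r5c4∈{6}] nothing but 6 survives at r5c4, so r5c4=6.

Answer: 1 2 5 3 6 4 / 4 6 3 1 2 5 / 5 3 2 4 1 6 / 6 4 1 5 3 2 / 2 1 4 6 5 3 / 3 5 6 2 4 1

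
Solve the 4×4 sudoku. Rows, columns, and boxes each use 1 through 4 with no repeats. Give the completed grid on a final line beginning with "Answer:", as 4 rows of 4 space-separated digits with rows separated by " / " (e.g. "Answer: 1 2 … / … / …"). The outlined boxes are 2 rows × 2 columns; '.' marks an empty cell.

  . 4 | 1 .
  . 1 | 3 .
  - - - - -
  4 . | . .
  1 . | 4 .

Step 1. [r1c4∈{2}] nothing but 2 survives at r1c4, so r1c4=2.
Step 2. [r4c2∈{2,3}] r4c2 is the only open cell in row 4 admitting 2, so r4c2=2.
Step 3. [r3c2∈{3}] only 3 remains possible at r3c2, so r3c2=3.
Step 4. [r1c1∈{3}] nothing but 3 survives at r1c1. So r1c1=3.
Step 5. [r3c3∈{2}] r3c3 has the single candidate 2. So r3c3=2.
Step 6. [r3c4∈{1}] r3c4 has the single candidate 1. So r3c4=1.
Step 7. [r4c4∈{3}] only 3 remains possible at r4c4 ⇒ r4c4=3.
Step 8. [r2c4∈{4}] r2c4's peers cover all but 4 ⇒ r2c4=4.
Step 9. [r2c1∈{2}] nothing but 2 survives at r2c1, so r2c1=2.

Answer: 3 4 1 2 / 2 1 3 4 / 4 3 2 1 / 1 2 4 3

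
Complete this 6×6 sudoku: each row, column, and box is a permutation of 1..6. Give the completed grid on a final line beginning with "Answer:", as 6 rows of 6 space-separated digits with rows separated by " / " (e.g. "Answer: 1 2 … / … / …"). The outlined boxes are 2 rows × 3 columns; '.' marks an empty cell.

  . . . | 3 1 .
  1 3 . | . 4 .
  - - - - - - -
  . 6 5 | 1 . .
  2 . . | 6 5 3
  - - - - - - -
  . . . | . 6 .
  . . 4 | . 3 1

Step 1. [r5c3∈{1,2,3}] col 3 places 3 nowhere but r5c3 ⇒ r5c3=3.
Step 2. [r5c1∈{5}] r5c1 has the single candidate 5 ⇒ r5c1=5.
Step 3. [r3c6∈{2,4}] box 4 places 4 nowhere but r3c6 ⇒ r3c6=4.
Step 4. [r5c6∈{2}] r5c6 has the single candidate 2. So r5c6=2.
Step 5. [r1c2∈{2,4,5}] across col 2, 5 lands solely at r1c2 ⇒ r1c2=5.
Step 6. [r1c6∈{6}] r1c6 has the single candidate 6. So r1c6=6.
Step 7. [r2c4∈{2,5}] across col 4, 2 lands solely at r2c4. So r2c4=2.
Step 8. [r4c2∈{1,4}] 4 has one home in row 4: r4c2, so r4c2=4.
Step 9. [r2c6∈{5}] nothing but 5 survives at r2c6 ⇒ r2c6=5.
Step 10. [r3c5∈{2}] only 2 remains possible at r3c5, so r3c5=2.
Step 11. [r4c3∈{1}] only 1 remains possible at r4c3, so r4c3=1.
Step 12. [r2c3∈{6}] r2c3's peers cover all but 6, so r2c3=6.
Step 13. [r1c3∈{2}] only 2 remains possible at r1c3. So r1c3=2.
Step 14. [r1c1∈{4}] nothing but 4 survives at r1c1 ⇒ r1c1=4.
Step 15. [r6c1∈{6}] only 6 remains possible at r6c1. So r6c1=6.
Step 16. [r5c2∈{1}] nothing but 1 survives at r5c2 ⇒ r5c2=1.
Step 17. [r5c4∈{4}] r5c4 is down to just 4 ⇒ r5c4=4.
Step 18. [r3c1∈{3}] r3c1's peers cover all but 3 ⇒ r3c1=3.
Step 19. [r6c2∈{2}] r6c2 has the single candidate 2. So r6c2=2.
Step 20. [r6c4∈{5}] r6c4 is down to just 5 ⇒ r6c4=5.

Answer: 4 5 2 3 1 6 / 1 3 6 2 4 5 / 3 6 5 1 2 4 / 2 4 1 6 5 3 / 5 1 3 4 6 2 / 6 2 4 5 3 1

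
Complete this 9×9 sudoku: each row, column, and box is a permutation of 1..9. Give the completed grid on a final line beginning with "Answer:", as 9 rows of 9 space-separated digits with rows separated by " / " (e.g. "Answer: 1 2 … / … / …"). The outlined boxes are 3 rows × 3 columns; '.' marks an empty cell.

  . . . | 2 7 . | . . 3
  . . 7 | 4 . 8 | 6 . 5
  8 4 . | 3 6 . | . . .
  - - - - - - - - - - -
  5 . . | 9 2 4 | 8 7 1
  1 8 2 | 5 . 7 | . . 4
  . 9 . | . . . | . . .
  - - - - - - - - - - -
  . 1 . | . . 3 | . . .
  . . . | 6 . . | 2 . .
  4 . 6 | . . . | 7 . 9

Step 1. [r8c9∈{8}] only 8 remains possible at r8c9 ⇒ r8c9=8.
Step 2. [r5c8∈{3,6,9}] row 5 places 6 nowhere but r5c8, so r5c8=6.
Step 3. [r6c1∈{3,6,7}] across row 6, 7 lands solely at r6c1 ⇒ r6c1=7.
Step 4. [r7c3∈{5,8,9}] col 3 places 8 nowhere but r7c3 ⇒ r7c3=8.
Step 5. [r4c3∈{3}] only 3 remains possible at r4c3. So r4c3=3.
Step 6. [r7c1∈{2,9}] 2 has one home in row 7: r7c1 ⇒ r7c1=2.
Step 7. [r7c5∈{4,5,9}] r7c5 is the only open cell in row 7 admitting 9 ⇒ r7c5=9.
Step 8. [r2c5∈{1}] only 1 remains possible at r2c5, so r2c5=1.
Step 9. [r5c7∈{3,9}] r5c7 is the only open cell in row 5 admitting 9 ⇒ r5c7=9.
Step 10. [r3c7∈{1}] r3c7 has the single candidate 1 ⇒ r3c7=1.
Step 11. [r6c7∈{3,5}] 3 has one home in col 7: r6c7 ⇒ r6c7=3.
Step 12. [r6c8∈{2,5}] r6c8 is the only open cell in row 6 admitting 5. So r6c8=5.
Step 13. [r7c8∈{4}] r7c8's peers cover all but 4 ⇒ r7c8=4.
Step 14. [r6c5∈{8}] nothing but 8 survives at r6c5 ⇒ r6c5=8.
Step 15. [r9c5∈{5}] only 5 remains possible at r9c5 ⇒ r9c5=5.
Step 16. [r9c2∈{3}] nothing but 3 survives at r9c2, so r9c2=3.
Step 17. [r8c6∈{1}] r8c6 has the single candidate 1. So r8c6=1.
Step 18. [r8c1∈{9}] r8c1 is down to just 9. So r8c1=9.
Step 19. [r8c3∈{5}] r8c3 is down to just 5 ⇒ r8c3=5.
Step 20. [r2c8∈{2,9}] r2c8 is the only open cell in row 2 admitting 9, so r2c8=9.
Step 21. [r3c6∈{5,9}] 5 has one home in row 3: r3c6, so r3c6=5.
Step 22. [r1c3∈{1,9}] across row 1, 1 lands solely at r1c3 ⇒ r1c3=1.
Step 23. [r6c9∈{2}] nothing but 2 survives at r6c9, so r6c9=2.
Step 24. [r1c1∈{6}] r1c1 has the single candidate 6 ⇒ r1c1=6.
Step 25. [r9c6∈{2}] r9c6 has the single candidate 2. So r9c6=2.
Step 26. [r1c6∈{9}] nothing but 9 survives at r1c6, so r1c6=9.
Step 27. [r9c8∈{1}] r9c8 has the single candidate 1 ⇒ r9c8=1.
Step 28. [r4c2∈{6}] r4c2 has the single candidate 6. So r4c2=6.
Step 29. [r7c9∈{6}] r7c9's peers cover all but 6, so r7c9=6.
Step 30. [r9c4∈{8}] r9c4 is down to just 8. So r9c4=8.
Step 31. [r3c9∈{7}] only 7 remains possible at r3c9. So r3c9=7.
Step 32. [r2c2∈{2}] nothing but 2 survives at r2c2 ⇒ r2c2=2.
Step 33. [r8c2∈{7}] nothing but 7 survives at r8c2, so r8c2=7.
Step 34. [r7c7∈{5}] nothing but 5 survives at r7c7, so r7c7=5.
Step 35. [r6c6∈{6}] nothing but 6 survives at r6c6 ⇒ r6c6=6.
Step 36. [r3c3∈{9}] r3c3 has the single candidate 9 ⇒ r3c3=9.
Step 37. [r3c8∈{2}] nothing but 2 survives at r3c8 ⇒ r3c8=2.
Step 38. [r1c7∈{4}] nothing but 4 survives at r1c7. So r1c7=4.
Step 39. [r7c4∈{7}] nothing but 7 survives at r7c4 ⇒ r7c4=7.
Step 40. [r6c3∈{4}] r6c3's peers cover all but 4. So r6c3=4.
Step 41. [r6c4∈{1}] r6c4 is down to just 1, so r6c4=1.
Step 42. [r2c1∈{3}] only 3 remains possible at r2c1 ⇒ r2c1=3.
Step 43. [r8c8∈{3}] r8c8 is down to just 3. So r8c8=3.
Step 44. [r1c2∈{5}] r1c2 has the single candidate 5, so r1c2=5.
Step 45. [r5c5∈{3}] nothing but 3 survives at r5c5. So r5c5=3.
Step 46. [r8c5∈{4}] r8c5 is down to just 4, so r8c5=4.
Step 47. [r1c8∈{8}] only 8 remains possible at r1c8, so r1c8=8.

Answer: 6 5 1 2 7 9 4 8 3 / 3 2 7 4 1 8 6 9 5 / 8 4 9 3 6 5 1 2 7 / 5 6 3 9 2 4 8 7 1 / 1 8 2 5 3 7 9 6 4 / 7 9 4 1 8 6 3 5 2 / 2 1 8 7 9 3 5 4 6 / 9 7 5 6 4 1 2 3 8 / 4 3 6 8 5 2 7 1 9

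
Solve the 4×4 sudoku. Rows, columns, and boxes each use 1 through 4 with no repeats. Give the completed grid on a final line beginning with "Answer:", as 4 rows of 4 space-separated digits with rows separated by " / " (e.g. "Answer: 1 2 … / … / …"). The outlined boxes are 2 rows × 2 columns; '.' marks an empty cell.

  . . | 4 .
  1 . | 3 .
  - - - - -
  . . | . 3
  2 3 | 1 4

Step 1. [r1c2∈{2}] only 2 remains possible at r1c2, so r1c2=2.
Step 2. [r2c2∈{4}] nothing but 4 survives at r2c2 ⇒ r2c2=4.
Step 3. [r3c2∈{1}] r3c2's peers cover all but 1 ⇒ r3c2=1.
Step 4. [r3c1∈{4}] only 4 remains possible at r3c1 ⇒ r3c1=4.
Step 5. [r1c1∈{3}] r1c1's peers cover all but 3 ⇒ r1c1=3.
Step 6. [r3c3∈{2}] only 2 remains possible at r3c3, so r3c3=2.
Step 7. [r2c4∈{2}] only 2 remains possible at r2c4, so r2c4=2.
Step 8. [r1c4∈{1}] r1c4 is down to just 1, so r1c4=1.

Answer: 3 2 4 1 / 1 4 3 2 / 4 1 2 3 / 2 3 1 4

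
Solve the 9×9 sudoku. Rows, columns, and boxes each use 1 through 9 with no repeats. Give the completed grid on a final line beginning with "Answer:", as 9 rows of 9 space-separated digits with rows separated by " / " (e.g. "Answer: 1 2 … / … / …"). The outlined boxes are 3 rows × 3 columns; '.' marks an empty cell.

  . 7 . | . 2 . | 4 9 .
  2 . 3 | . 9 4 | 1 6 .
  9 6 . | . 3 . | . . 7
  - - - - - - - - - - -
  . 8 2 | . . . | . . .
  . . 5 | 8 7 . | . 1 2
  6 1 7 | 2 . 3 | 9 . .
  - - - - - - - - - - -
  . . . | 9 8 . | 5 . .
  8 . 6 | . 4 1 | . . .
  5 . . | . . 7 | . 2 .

Step 1. [r2c9∈{5,8}] in row 2, 8 fits only at r2c9, so r2c9=8.
Step 2. [r4c4∈{1,4,5,6}] in col 4, 4 fits only at r4c4, so r4c4=4.
Step 3. [r4c1∈{3}] only 3 remains possible at r4c1 ⇒ r4c1=3.
Step 4. [r3c8∈{5}] r3c8 is down to just 5. So r3c8=5.
Step 5. [r9c5∈{6}] r9c5 is down to just 6, so r9c5=6.
Step 6. [r9c3∈{1,4,9}] 9 has one home in col 3: r9c3, so r9c3=9.
Step 7. [r9c4∈{3}] r9c4's peers cover all but 3. So r9c4=3.
Step 8. [r9c2∈{4}] r9c2 has the single candidate 4 ⇒ r9c2=4.
Step 9. [r7c9∈{1,3,4,6}] across row 7, 6 lands solely at r7c9 ⇒ r7c9=6.
Step 10. [r1c1∈{1}] nothing but 1 survives at r1c1, so r1c1=1.
Step 11. [r7c8∈{3,4,7}] across row 7, 4 lands solely at r7c8 ⇒ r7c8=4.
Step 12. [r8c8∈{3,7}] col 8 places 3 nowhere but r8c8 ⇒ r8c8=3.
Step 13. [r4c6∈{5,6,9}] in row 4, 9 fits only at r4c6. So r4c6=9.
Step 14. [r1c6∈{5,6,8}] in col 6, 5 fits only at r1c6. So r1c6=5.
Step 15. [r4c7∈{6,7}] in row 4, 6 fits only at r4c7 ⇒ r4c7=6.
Step 16. [r6c5∈{5}] r6c5's peers cover all but 5. So r6c5=5.
Step 17. [r3c3∈{4,8}] 4 has one home in row 3: r3c3. So r3c3=4.
Step 18. [r7c6∈{2}] r7c6 has the single candidate 2. So r7c6=2.
Step 19. [r4c8∈{7}] only 7 remains possible at r4c8 ⇒ r4c8=7.
Step 20. [r3c7∈{2}] r3c7 is down to just 2. So r3c7=2.
Step 21. [r3c4∈{1}] only 1 remains possible at r3c4. So r3c4=1.
Step 22. [r7c3∈{1}] r7c3 is down to just 1. So r7c3=1.
Step 23. [r1c9∈{3}] only 3 remains possible at r1c9 ⇒ r1c9=3.
Step 24. [r2c2∈{5}] nothing but 5 survives at r2c2. So r2c2=5.
Step 25. [r5c6∈{6}] r5c6 is down to just 6 ⇒ r5c6=6.
Step 26. [r4c9∈{5}] nothing but 5 survives at r4c9, so r4c9=5.
Step 27. [r5c1∈{4}] r5c1 is down to just 4, so r5c1=4.
Step 28. [r8c4∈{5}] nothing but 5 survives at r8c4 ⇒ r8c4=5.
Step 29. [r1c4∈{6}] only 6 remains possible at r1c4, so r1c4=6.
Step 30. [r3c6∈{8}] nothing but 8 survives at r3c6, so r3c6=8.
Step 31. [r7c2∈{3}] r7c2 has the single candidate 3, so r7c2=3.
Step 32. [r5c2∈{9}] r5c2 has the single candidate 9. So r5c2=9.
Step 33. [r8c9∈{9}] r8c9 is down to just 9. So r8c9=9.
Step 34. [r6c9∈{4}] r6c9 is down to just 4, so r6c9=4.
Step 35. [r7c1∈{7}] r7c1 is down to just 7, so r7c1=7.
Step 36. [r6c8∈{8}] r6c8 has the single candidate 8 ⇒ r6c8=8.
Step 37. [r8c2∈{2}] r8c2 has the single candidate 2 ⇒ r8c2=2.
Step 38. [r4c5∈{1}] r4c5 has the single candidate 1, so r4c5=1.
Step 39. [r2c4∈{7}] r2c4's peers cover all but 7, so r2c4=7.
Step 40. [r8c7∈{7}] only 7 remains possible at r8c7 ⇒ r8c7=7.
Step 41. [r1c3∈{8}] only 8 remains possible at r1c3. So r1c3=8.
Step 42. [r9c9∈{1}] r9c9's peers cover all but 1 ⇒ r9c9=1.
Step 43. [r5c7∈{3}] r5c7 is down to just 3 ⇒ r5c7=3.
Step 44. [r9c7∈{8}] nothing but 8 survives at r9c7. So r9c7=8.

Answer: 1 7 8 6 2 5 4 9 3 / 2 5 3 7 9 4 1 6 8 / 9 6 4 1 3 8 2 5 7 / 3 8 2 4 1 9 6 7 5 / 4 9 5 8 7 6 3 1 2 / 6 1 7 2 5 3 9 8 4 / 7 3 1 9 8 2 5 4 6 / 8 2 6 5 4 1 7 3 9 / 5 4 9 3 6 7 8 2 1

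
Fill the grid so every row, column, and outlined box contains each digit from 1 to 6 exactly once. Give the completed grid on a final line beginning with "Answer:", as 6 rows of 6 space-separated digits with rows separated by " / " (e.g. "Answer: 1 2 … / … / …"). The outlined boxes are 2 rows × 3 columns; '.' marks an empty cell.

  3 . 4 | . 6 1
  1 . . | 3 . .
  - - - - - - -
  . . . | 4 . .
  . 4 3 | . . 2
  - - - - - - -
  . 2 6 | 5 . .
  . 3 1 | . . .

Step 1. [r5c5∈{1,3,4}] in row 5, 1 fits only at r5c5, so r5c5=1.
Step 2. [r4c5∈{5}] only 5 remains possible at r4c5. So r4c5=5.
Step 3. [r1c2∈{5}] r1c2 is down to just 5, so r1c2=5.
Step 4. [r4c1∈{6}] r4c1's peers cover all but 6 ⇒ r4c1=6.
Step 5. [r5c6∈{3,4}] r5c6 is the only open cell in row 5 admitting 3. So r5c6=3.
Step 6. [r3c1∈{2,5}] r3c1 is the only open cell in col 1 admitting 2 ⇒ r3c1=2.
Step 7. [r6c4∈{2,6}] in col 4, 6 fits only at r6c4 ⇒ r6c4=6.
Step 8. [r6c6∈{4}] r6c6 is down to just 4. So r6c6=4.
Step 9. [r1c4∈{2}] r1c4's peers cover all but 2. So r1c4=2.
Step 10. [r3c6∈{6}] only 6 remains possible at r3c6. So r3c6=6.
Step 11. [r3c3∈{5}] r3c3's peers cover all but 5, so r3c3=5.
Step 12. [r2c3∈{2}] r2c3 has the single candidate 2, so r2c3=2.
Step 13. [r6c1∈{5}] r6c1 has the single candidate 5. So r6c1=5.
Step 14. [r2c5∈{4}] r2c5 is down to just 4 ⇒ r2c5=4.
Step 15. [r3c2∈{1}] nothing but 1 survives at r3c2 ⇒ r3c2=1.
Step 16. [r4c4∈{1}] only 1 remains possible at r4c4. So r4c4=1.
Step 17. [r6c5∈{2}] r6c5 has the single candidate 2 ⇒ r6c5=2.
Step 18. [r3c5∈{3}] r3c5 has the single candidate 3, so r3c5=3.
Step 19. [r2c2∈{6}] only 6 remains possible at r2c2, so r2c2=6.
Step 20. [r5c1∈{4}] nothing but 4 survives at r5c1, so r5c1=4.
Step 21. [r2c6∈{5}] r2c6's peers cover all but 5. So r2c6=5.

Answer: 3 5 4 2 6 1 / 1 6 2 3 4 5 / 2 1 5 4 3 6 / 6 4 3 1 5 2 / 4 2 6 5 1 3 / 5 3 1 6 2 4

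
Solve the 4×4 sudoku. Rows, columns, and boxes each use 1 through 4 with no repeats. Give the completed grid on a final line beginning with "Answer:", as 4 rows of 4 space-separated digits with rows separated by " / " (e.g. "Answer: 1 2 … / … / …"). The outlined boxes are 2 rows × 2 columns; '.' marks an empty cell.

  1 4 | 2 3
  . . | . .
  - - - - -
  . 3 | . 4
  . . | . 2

Step 1. [r3c3∈{1}] only 1 remains possible at r3c3. So r3c3=1.
Step 2. [r2c2∈{2}] r2c2 has the single candidate 2, so r2c2=2.
Step 3. [r4c3∈{3}] r4c3 has the single candidate 3 ⇒ r4c3=3.
Step 4. [r4c1∈{4}] r4c1's peers cover all but 4, so r4c1=4.
Step 5. [r3c1∈{2}] r3c1's peers cover all but 2. So r3c1=2.
Step 6. [r2c1∈{3}] r2c1 has the single candidate 3. So r2c1=3.
Step 7. [r2c4∈{1}] only 1 remains possible at r2c4 ⇒ r2c4=1.
Step 8. [r2c3∈{4}] r2c3 has the single candidate 4. So r2c3=4.
Step 9. [r4c2∈{1}] nothing but 1 survives at r4c2. So r4c2=1.

Answer: 1 4 2 3 / 3 2 4 1 / 2 3 1 4 / 4 1 3 2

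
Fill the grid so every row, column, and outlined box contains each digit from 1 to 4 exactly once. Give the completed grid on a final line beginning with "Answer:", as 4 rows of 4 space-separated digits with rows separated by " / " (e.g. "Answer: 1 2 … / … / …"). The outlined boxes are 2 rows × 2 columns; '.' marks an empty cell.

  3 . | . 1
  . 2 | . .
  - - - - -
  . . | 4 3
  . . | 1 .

Step 1. [r1c2∈{4}] r1c2's peers cover all but 4, so r1c2=4.
Step 2. [r3c1∈{1,2}] r3c1 is the only open cell in row 3 admitting 2 ⇒ r3c1=2.
Step 3. [r4c1∈{4}] r4c1 is down to just 4, so r4c1=4.
Step 4. [r1c3∈{2}] r1c3 is down to just 2 ⇒ r1c3=2.
Step 5. [r2c1∈{1}] r2c1's peers cover all but 1. So r2c1=1.
Step 6. [r3c2∈{1}] only 1 remains possible at r3c2 ⇒ r3c2=1.
Step 7. [r4c2∈{3}] r4c2 has the single candidate 3, so r4c2=3.
Step 8. [r4c4∈{2}] r4c4 has the single candidate 2. So r4c4=2.
Step 9. [r2c3∈{3}] only 3 remains possible at r2c3. So r2c3=3.
Step 10. [r2c4∈{4}] r2c4 has the single candidate 4 ⇒ r2c4=4.

Answer: 3 4 2 1 / 1 2 3 4 / 2 1 4 3 / 4 3 1 2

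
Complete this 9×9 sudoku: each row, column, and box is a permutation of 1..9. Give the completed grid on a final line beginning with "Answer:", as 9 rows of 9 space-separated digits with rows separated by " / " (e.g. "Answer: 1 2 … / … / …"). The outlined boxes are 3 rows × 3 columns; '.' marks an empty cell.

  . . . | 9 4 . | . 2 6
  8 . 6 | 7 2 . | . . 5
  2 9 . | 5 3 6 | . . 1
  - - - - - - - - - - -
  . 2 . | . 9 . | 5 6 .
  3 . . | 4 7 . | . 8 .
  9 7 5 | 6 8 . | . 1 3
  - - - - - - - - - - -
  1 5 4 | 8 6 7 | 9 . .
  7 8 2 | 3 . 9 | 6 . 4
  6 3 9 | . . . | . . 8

Step 1. [r2c6∈{1}] r2c6 has the single candidate 1 ⇒ r2c6=1.
Step 2. [r5c7∈{2}] r5c7 has the single candidate 2, so r5c7=2.
Step 3. [r1c3∈{1,3,7}] r1c3 is the only open cell in col 3 admitting 3 ⇒ r1c3=3.
Step 4. [r1c7∈{7,8}] 7 has one home in row 1: r1c7 ⇒ r1c7=7.
Step 5. [r8c5∈{1,5}] r8c5 is the only open cell in row 8 admitting 1 ⇒ r8c5=1.
Step 6. [r3c8∈{4}] only 4 remains possible at r3c8, so r3c8=4.
Step 7. [r9c6∈{2,4,5}] r9c6 is the only open cell in row 9 admitting 4 ⇒ r9c6=4.
Step 8. [r5c3∈{1}] nothing but 1 survives at r5c3, so r5c3=1.
Step 9. [r2c7∈{3}] r2c7 has the single candidate 3, so r2c7=3.
Step 10. [r9c8∈{5,7}] row 9 places 7 nowhere but r9c8, so r9c8=7.
Step 11. [r4c9∈{7}] r4c9 has the single candidate 7. So r4c9=7.
Step 12. [r3c3∈{7}] r3c3's peers cover all but 7, so r3c3=7.
Step 13. [r9c4∈{2}] only 2 remains possible at r9c4, so r9c4=2.
Step 14. [r4c6∈{3}] nothing but 3 survives at r4c6 ⇒ r4c6=3.
Step 15. [r8c8∈{5}] r8c8's peers cover all but 5, so r8c8=5.
Step 16. [r5c9∈{9}] r5c9's peers cover all but 9. So r5c9=9.
Step 17. [r7c9∈{2}] r7c9 has the single candidate 2. So r7c9=2.
Step 18. [r6c7∈{4}] only 4 remains possible at r6c7 ⇒ r6c7=4.
Step 19. [r2c8∈{9}] only 9 remains possible at r2c8. So r2c8=9.
Step 20. [r9c7∈{1}] r9c7 has the single candidate 1. So r9c7=1.
Step 21. [r5c2∈{6}] nothing but 6 survives at r5c2 ⇒ r5c2=6.
Step 22. [r2c2∈{4}] r2c2 has the single candidate 4, so r2c2=4.
Step 23. [r5c6∈{5}] only 5 remains possible at r5c6, so r5c6=5.
Step 24. [r4c1∈{4}] r4c1 has the single candidate 4 ⇒ r4c1=4.
Step 25. [r7c8∈{3}] nothing but 3 survives at r7c8 ⇒ r7c8=3.
Step 26. [r9c5∈{5}] r9c5's peers cover all but 5 ⇒ r9c5=5.
Step 27. [r1c1∈{5}] only 5 remains possible at r1c1. So r1c1=5.
Step 28. [r1c6∈{8}] r1c6's peers cover all but 8, so r1c6=8.
Step 29. [r1c2∈{1}] only 1 remains possible at r1c2, so r1c2=1.
Step 30. [r4c3∈{8}] r4c3 has the single candidate 8. So r4c3=8.
Step 31. [r3c7∈{8}] only 8 remains possible at r3c7, so r3c7=8.
Step 32. [r6c6∈{2}] r6c6 has the single candidate 2. So r6c6=2.
Step 33. [r4c4∈{1}] r4c4's peers cover all but 1 ⇒ r4c4=1.

Answer: 5 1 3 9 4 8 7 2 6 / 8 4 6 7 2 1 3 9 5 / 2 9 7 5 3 6 8 4 1 / 4 2 8 1 9 3 5 6 7 / 3 6 1 4 7 5 2 8 9 / 9 7 5 6 8 2 4 1 3 / 1 5 4 8 6 7 9 3 2 / 7 8 2 3 1 9 6 5 4 / 6 3 9 2 5 4 1 7 8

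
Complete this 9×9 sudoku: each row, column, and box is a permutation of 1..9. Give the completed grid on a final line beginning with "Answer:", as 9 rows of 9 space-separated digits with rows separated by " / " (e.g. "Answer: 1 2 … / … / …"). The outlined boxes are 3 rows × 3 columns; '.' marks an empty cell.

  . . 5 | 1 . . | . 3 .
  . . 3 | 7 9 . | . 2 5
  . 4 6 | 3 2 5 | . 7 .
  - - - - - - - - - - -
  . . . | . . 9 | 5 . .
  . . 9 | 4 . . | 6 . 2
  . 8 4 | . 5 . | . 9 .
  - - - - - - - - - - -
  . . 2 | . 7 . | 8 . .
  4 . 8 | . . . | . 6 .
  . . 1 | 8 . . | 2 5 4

Step 1. [r2c6∈{4,6,8}] across row 2, 6 lands solely at r2c6, so r2c6=6.
Step 2. [r9c6∈{3}] r9c6's peers cover all but 3. So r9c6=3.
Step 3. [r8c5∈{1}] r8c5 has the single candidate 1. So r8c5=1.
Step 4. [r4c3∈{7}] only 7 remains possible at r4c3 ⇒ r4c3=7.
Step 5. [r2c2∈{1}] r2c2 has the single candidate 1. So r2c2=1.
Step 6. [r9c5∈{6}] r9c5's peers cover all but 6, so r9c5=6.
Step 7. [r1c5∈{4,8}] in col 5, 4 fits only at r1c5, so r1c5=4.
Step 8. [r1c7∈{9}] r1c7 has the single candidate 9. So r1c7=9.
Step 9. [r3c1∈{8,9}] r3c1 is the only open cell in row 3 admitting 9 ⇒ r3c1=9.
Step 10. [r7c8∈{1}] r7c8 is down to just 1. So r7c8=1.
Step 11. [r5c8∈{8}] r5c8 has the single candidate 8, so r5c8=8.
Step 12. [r9c1∈{7}] r9c1 is down to just 7 ⇒ r9c1=7.
Step 13. [r5c5∈{3}] r5c5 is down to just 3, so r5c5=3.
Step 14. [r5c2∈{5}] r5c2 has the single candidate 5. So r5c2=5.
Step 15. [r5c1∈{1}] r5c1 has the single candidate 1. So r5c1=1.
Step 16. [r6c6∈{1,2,7}] r6c6 is the only open cell in col 6 admitting 1, so r6c6=1.
Step 17. [r8c4∈{2,5,9}] 5 has one home in row 8: r8c4. So r8c4=5.
Step 18. [r7c1∈{3,5,6}] r7c1 is the only open cell in row 7 admitting 5, so r7c1=5.
Step 19. [r7c2∈{3,6,9}] across row 7, 6 lands solely at r7c2, so r7c2=6.
Step 20. [r7c9∈{3,9}] r7c9 is the only open cell in row 7 admitting 3, so r7c9=3.
Step 21. [r1c6∈{8}] only 8 remains possible at r1c6, so r1c6=8.
Step 22. [r1c1∈{2}] only 2 remains possible at r1c1 ⇒ r1c1=2.
Step 23. [r8c2∈{3,9}] r8c2 is the only open cell in row 8 admitting 3, so r8c2=3.
Step 24. [r4c1∈{3,6}] row 4 places 3 nowhere but r4c1, so r4c1=3.
Step 25. [r6c4∈{2,6}] across row 6, 2 lands solely at r6c4, so r6c4=2.
Step 26. [r8c7∈{7}] r8c7 is down to just 7 ⇒ r8c7=7.
Step 27. [r4c9∈{1}] r4c9's peers cover all but 1. So r4c9=1.
Step 28. [r7c4∈{9}] r7c4's peers cover all but 9, so r7c4=9.
Step 29. [r4c2∈{2}] nothing but 2 survives at r4c2 ⇒ r4c2=2.
Step 30. [r6c1∈{6}] only 6 remains possible at r6c1 ⇒ r6c1=6.
Step 31. [r1c9∈{6}] r1c9 has the single candidate 6 ⇒ r1c9=6.
Step 32. [r4c5∈{8}] r4c5 has the single candidate 8, so r4c5=8.
Step 33. [r8c6∈{2}] r8c6 has the single candidate 2. So r8c6=2.
Step 34. [r4c4∈{6}] r4c4 has the single candidate 6, so r4c4=6.
Step 35. [r7c6∈{4}] only 4 remains possible at r7c6. So r7c6=4.
Step 36. [r8c9∈{9}] nothing but 9 survives at r8c9 ⇒ r8c9=9.
Step 37. [r2c1∈{8}] r2c1's peers cover all but 8. So r2c1=8.
Step 38. [r9c2∈{9}] nothing but 9 survives at r9c2. So r9c2=9.
Step 39. [r4c8∈{4}] r4c8 is down to just 4, so r4c8=4.
Step 40. [r1c2∈{7}] r1c2's peers cover all but 7 ⇒ r1c2=7.
Step 41. [r3c7∈{1}] only 1 remains possible at r3c7 ⇒ r3c7=1.
Step 42. [r2c7∈{4}] nothing but 4 survives at r2c7. So r2c7=4.
Step 43. [r3c9∈{8}] r3c9 has the single candidate 8. So r3c9=8.
Step 44. [r6c9∈{7}] nothing but 7 survives at r6c9. So r6c9=7.
Step 45. [r6c7∈{3}] only 3 remains possible at r6c7 ⇒ r6c7=3.
Step 46. [r5c6∈{7}] r5c6's peers cover all but 7, so r5c6=7.

Answer: 2 7 5 1 4 8 9 3 6 / 8 1 3 7 9 6 4 2 5 / 9 4 6 3 2 5 1 7 8 / 3 2 7 6 8 9 5 4 1 / 1 5 9 4 3 7 6 8 2 / 6 8 4 2 5 1 3 9 7 / 5 6 2 9 7 4 8 1 3 / 4 3 8 5 1 2 7 6 9 / 7 9 1 8 6 3 2 5 4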